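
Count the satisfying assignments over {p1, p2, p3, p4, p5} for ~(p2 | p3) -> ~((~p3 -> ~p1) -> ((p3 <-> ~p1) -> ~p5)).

24

Initial set: {T (~(p2 | p3) -> ~((~p3 -> ~p1) -> ((p3 <-> ~p1) -> ~p5)))}.
T (~(p2 | p3) -> ~((~p3 -> ~p1) -> ((p3 <-> ~p1) -> ~p5))): β-rule — branch into F ~(p2 | p3)  //  T ~((~p3 -> ~p1) -> ((p3 <-> ~p1) -> ~p5)).
  branch 1 (add F ~(p2 | p3)):
    F ~(p2 | p3): β-rule — branch into T p2  //  T p3.
      branch 1.1 (add T p2):
        ○ open, literals {p2=T}.
      branch 1.2 (add T p3):
        ○ open, literals {p3=T}.
  branch 2 (add T ~((~p3 -> ~p1) -> ((p3 <-> ~p1) -> ~p5))):
    T ~((~p3 -> ~p1) -> ((p3 <-> ~p1) -> ~p5)): α-rule — add T (~p3 -> ~p1), F ((p3 <-> ~p1) -> ~p5).
    F ((p3 <-> ~p1) -> ~p5): α-rule — add T (p3 <-> ~p1), F ~p5.
    T (~p3 -> ~p1): β-rule — branch into F ~p3  //  T ~p1.
      branch 2.1 (add F ~p3):
        T (p3 <-> ~p1): β-rule — branch into T p3, T ~p1  //  F p3, F ~p1.
          branch 2.1.1 (add T p3, T ~p1):
            ○ open, literals {p1=F, p3=T, p5=T}.
          branch 2.1.2 (add F p3, F ~p1):
            × closes — contains both p3 and ~p3.
      branch 2.2 (add T ~p1):
        T (p3 <-> ~p1): β-rule — branch into T p3, T ~p1  //  F p3, F ~p1.
          branch 2.2.1 (add T p3, T ~p1):
            ○ open, literals {p1=F, p3=T, p5=T}.
          branch 2.2.2 (add F p3, F ~p1):
            × closes — contains both p1 and ~p1.
2 branches closed, 4 open.
Each open branch fixes some atoms; the unmentioned ones are free. Counting distinct full assignments: branch {p2=T} (p1, p3, p4, p5) contributes 16 new; branch {p3=T} (p1, p2, p4, p5) contributes 8 new; branch {p1=F, p3=T, p5=T} (p2, p4) contributes 0 new; branch {p1=F, p3=T, p5=T} (p2, p4) contributes 0 new. Total: 24.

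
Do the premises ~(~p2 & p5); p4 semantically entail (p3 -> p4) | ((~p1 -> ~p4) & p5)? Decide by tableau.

Yes

Initial set: {T ~(~p2 & p5); T p4; F ((p3 -> p4) | ((~p1 -> ~p4) & p5))}.
F ((p3 -> p4) | ((~p1 -> ~p4) & p5)): α-rule — add F (p3 -> p4), F ((~p1 -> ~p4) & p5).
F (p3 -> p4): α-rule — add T p3, F p4.
× closes — contains both p4 and ~p4.
All 1 branch closes.
Every branch closed, so the premises entail the conclusion.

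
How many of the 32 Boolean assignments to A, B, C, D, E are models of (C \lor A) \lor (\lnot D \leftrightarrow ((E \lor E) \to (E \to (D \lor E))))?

28

Initial set: {((C \lor A) \lor (\lnot D \leftrightarrow ((E \lor E) \to (E \to (D \lor E)))))}.
((C \lor A) \lor (\lnot D \leftrightarrow ((E \lor E) \to (E \to (D \lor E))))): β-rule — branch into (C \lor A)  //  (\lnot D \leftrightarrow ((E \lor E) \to (E \to (D \lor E)))).
  branch 1 (add (C \lor A)):
    (C \lor A): β-rule — branch into C  //  A.
      branch 1.1 (add C):
        ○ open, literals {C=T}.
      branch 1.2 (add A):
        ○ open, literals {A=T}.
  branch 2 (add (\lnot D \leftrightarrow ((E \lor E) \to (E \to (D \lor E))))):
    (\lnot D \leftrightarrow ((E \lor E) \to (E \to (D \lor E)))): β-rule — branch into \lnot D, ((E \lor E) \to (E \to (D \lor E)))  //  \lnot \lnot D, \lnot ((E \lor E) \to (E \to (D \lor E))).
      branch 2.1 (add \lnot D, ((E \lor E) \to (E \to (D \lor E)))):
        ((E \lor E) \to (E \to (D \lor E))): β-rule — branch into \lnot (E \lor E)  //  (E \to (D \lor E)).
          branch 2.1.1 (add \lnot (E \lor E)):
            \lnot (E \lor E): α-rule — add \lnot E, \lnot E.
            ○ open, literals {D=F, E=F}.
          branch 2.1.2 (add (E \to (D \lor E))):
            (E \to (D \lor E)): β-rule — branch into \lnot E  //  (D \lor E).
              branch 2.1.2.1 (add \lnot E):
                ○ open, literals {D=F, E=F}.
              branch 2.1.2.2 (add (D \lor E)):
                (D \lor E): β-rule — branch into D  //  E.
                  branch 2.1.2.2.1 (add D):
                    × closes — contains both D and \lnot D.
                  branch 2.1.2.2.2 (add E):
                    ○ open, literals {D=F, E=T}.
      branch 2.2 (add \lnot \lnot D, \lnot ((E \lor E) \to (E \to (D \lor E)))):
        \lnot ((E \lor E) \to (E \to (D \lor E))): α-rule — add (E \lor E), \lnot (E \to (D \lor E)).
        \lnot (E \to (D \lor E)): α-rule — add E, \lnot (D \lor E).
        \lnot (D \lor E): α-rule — add \lnot D, \lnot E.
        × closes — contains both D and \lnot D.
2 branches closed, 5 open.
Each open branch fixes some atoms; the unmentioned ones are free. Counting distinct full assignments: branch {C=T} (A, B, D, E) contributes 16 new; branch {A=T} (B, C, D, E) contributes 8 new; branch {D=F, E=F} (A, B, C) contributes 2 new; branch {D=F, E=F} (A, B, C) contributes 0 new; branch {D=F, E=T} (A, B, C) contributes 2 new. Total: 28.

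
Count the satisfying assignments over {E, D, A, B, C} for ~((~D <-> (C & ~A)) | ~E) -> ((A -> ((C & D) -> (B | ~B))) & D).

Initial set: {T (~((~D <-> (C & ~A)) | ~E) -> ((A -> ((C & D) -> (B | ~B))) & D))}.
T (~((~D <-> (C & ~A)) | ~E) -> ((A -> ((C & D) -> (B | ~B))) & D)): β-rule — branch into F ~((~D <-> (C & ~A)) | ~E)  //  T ((A -> ((C & D) -> (B | ~B))) & D).
  branch 1 (add F ~((~D <-> (C & ~A)) | ~E)):
    F ~((~D <-> (C & ~A)) | ~E): β-rule — branch into T (~D <-> (C & ~A))  //  T ~E.
      branch 1.1 (add T (~D <-> (C & ~A))):
        T (~D <-> (C & ~A)): β-rule — branch into T ~D, T (C & ~A)  //  F ~D, F (C & ~A).
          branch 1.1.1 (add T ~D, T (C & ~A)):
            T (C & ~A): α-rule — add T C, T ~A.
            ○ open, literals {A=false, C=true, D=false}.
          branch 1.1.2 (add F ~D, F (C & ~A)):
            F (C & ~A): β-rule — branch into F C  //  F ~A.
              branch 1.1.2.1 (add F C):
                ○ open, literals {C=false, D=true}.
              branch 1.1.2.2 (add F ~A):
                ○ open, literals {A=true, D=true}.
      branch 1.2 (add T ~E):
        ○ open, literals {E=false}.
  branch 2 (add T ((A -> ((C & D) -> (B | ~B))) & D)):
    T ((A -> ((C & D) -> (B | ~B))) & D): α-rule — add T (A -> ((C & D) -> (B | ~B))), T D.
    T (A -> ((C & D) -> (B | ~B))): β-rule — branch into F A  //  T ((C & D) -> (B | ~B)).
      branch 2.1 (add F A):
        ○ open, literals {A=false, D=true}.
      branch 2.2 (add T ((C & D) -> (B | ~B))):
        T ((C & D) -> (B | ~B)): β-rule — branch into F (C & D)  //  T (B | ~B).
          branch 2.2.1 (add F (C & D)):
            F (C & D): β-rule — branch into F C  //  F D.
              branch 2.2.1.1 (add F C):
                ○ open, literals {C=false, D=true}.
              branch 2.2.1.2 (add F D):
                × closes — contains both D and ~D.
          branch 2.2.2 (add T (B | ~B)):
            T (B | ~B): β-rule — branch into T B  //  T ~B.
              branch 2.2.2.1 (add T B):
                ○ open, literals {B=true, D=true}.
              branch 2.2.2.2 (add T ~B):
                ○ open, literals {B=false, D=true}.
1 branch closed, 8 open.
Each open branch fixes some atoms; the unmentioned ones are free. Counting distinct full assignments: branch {A=false, C=true, D=false} (E, B) contributes 4 new; branch {C=false, D=true} (E, A, B) contributes 8 new; branch {A=true, D=true} (E, B, C) contributes 4 new; branch {E=false} (D, A, B, C) contributes 8 new; branch {A=false, D=true} (E, B, C) contributes 2 new; branch {C=false, D=true} (E, A, B) contributes 0 new; branch {B=true, D=true} (E, A, C) contributes 0 new; branch {B=false, D=true} (E, A, C) contributes 0 new. Total: 26.

26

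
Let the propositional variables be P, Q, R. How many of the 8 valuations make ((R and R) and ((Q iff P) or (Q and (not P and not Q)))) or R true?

4

Initial set: {(((R and R) and ((Q iff P) or (Q and (not P and not Q)))) or R)}.
(((R and R) and ((Q iff P) or (Q and (not P and not Q)))) or R): β-rule — branch into ((R and R) and ((Q iff P) or (Q and (not P and not Q))))  //  R.
  branch 1 (add ((R and R) and ((Q iff P) or (Q and (not P and not Q))))):
    ((R and R) and ((Q iff P) or (Q and (not P and not Q)))): α-rule — add (R and R), ((Q iff P) or (Q and (not P and not Q))).
    (R and R): α-rule — add R, R.
    ((Q iff P) or (Q and (not P and not Q))): β-rule — branch into (Q iff P)  //  (Q and (not P and not Q)).
      branch 1.1 (add (Q iff P)):
        (Q iff P): β-rule — branch into Q, P  //  not Q, not P.
          branch 1.1.1 (add Q, P):
            ○ open, literals {P=T, Q=T, R=T}.
          branch 1.1.2 (add not Q, not P):
            ○ open, literals {P=F, Q=F, R=T}.
      branch 1.2 (add (Q and (not P and not Q))):
        (Q and (not P and not Q)): α-rule — add Q, (not P and not Q).
        (not P and not Q): α-rule — add not P, not Q.
        × closes — contains both Q and not Q.
  branch 2 (add R):
    ○ open, literals {R=T}.
1 branch closed, 3 open.
Each open branch fixes some atoms; the unmentioned ones are free. Counting distinct full assignments: branch {P=T, Q=T, R=T} (none free) contributes 1 new; branch {P=F, Q=F, R=T} (none free) contributes 1 new; branch {R=T} (P, Q) contributes 2 new. Total: 4.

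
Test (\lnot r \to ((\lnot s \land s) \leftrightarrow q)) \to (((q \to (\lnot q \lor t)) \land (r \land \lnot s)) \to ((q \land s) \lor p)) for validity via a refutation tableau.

Assume the negation and expand:
Initial set: {\lnot ((\lnot r \to ((\lnot s \land s) \leftrightarrow q)) \to (((q \to (\lnot q \lor t)) \land (r \land \lnot s)) \to ((q \land s) \lor p)))}.
\lnot ((\lnot r \to ((\lnot s \land s) \leftrightarrow q)) \to (((q \to (\lnot q \lor t)) \land (r \land \lnot s)) \to ((q \land s) \lor p))): α-rule — add (\lnot r \to ((\lnot s \land s) \leftrightarrow q)), \lnot (((q \to (\lnot q \lor t)) \land (r \land \lnot s)) \to ((q \land s) \lor p)).
\lnot (((q \to (\lnot q \lor t)) \land (r \land \lnot s)) \to ((q \land s) \lor p)): α-rule — add ((q \to (\lnot q \lor t)) \land (r \land \lnot s)), \lnot ((q \land s) \lor p).
((q \to (\lnot q \lor t)) \land (r \land \lnot s)): α-rule — add (q \to (\lnot q \lor t)), (r \land \lnot s).
\lnot ((q \land s) \lor p): α-rule — add \lnot (q \land s), \lnot p.
(r \land \lnot s): α-rule — add r, \lnot s.
(\lnot r \to ((\lnot s \land s) \leftrightarrow q)): β-rule — branch into \lnot \lnot r  //  ((\lnot s \land s) \leftrightarrow q).
  branch 1 (add \lnot \lnot r):
    (q \to (\lnot q \lor t)): β-rule — branch into \lnot q  //  (\lnot q \lor t).
      branch 1.1 (add \lnot q):
        \lnot (q \land s): β-rule — branch into \lnot q  //  \lnot s.
          branch 1.1.1 (add \lnot q):
            ○ open, literals {p=F, q=F, r=T, s=F}.
          branch 1.1.2 (add \lnot s):
            ○ open, literals {p=F, q=F, r=T, s=F}.
      branch 1.2 (add (\lnot q \lor t)):
        \lnot (q \land s): β-rule — branch into \lnot q  //  \lnot s.
          branch 1.2.1 (add \lnot q):
            (\lnot q \lor t): β-rule — branch into \lnot q  //  t.
              branch 1.2.1.1 (add \lnot q):
                ○ open, literals {p=F, q=F, r=T, s=F}.
              branch 1.2.1.2 (add t):
                ○ open, literals {p=F, q=F, r=T, s=F, t=T}.
          branch 1.2.2 (add \lnot s):
            (\lnot q \lor t): β-rule — branch into \lnot q  //  t.
              branch 1.2.2.1 (add \lnot q):
                ○ open, literals {p=F, q=F, r=T, s=F}.
              branch 1.2.2.2 (add t):
                ○ open, literals {p=F, r=T, s=F, t=T}.
  branch 2 (add ((\lnot s \land s) \leftrightarrow q)):
    (q \to (\lnot q \lor t)): β-rule — branch into \lnot q  //  (\lnot q \lor t).
      branch 2.1 (add \lnot q):
        \lnot (q \land s): β-rule — branch into \lnot q  //  \lnot s.
          branch 2.1.1 (add \lnot q):
            ((\lnot s \land s) \leftrightarrow q): β-rule — branch into (\lnot s \land s), q  //  \lnot (\lnot s \land s), \lnot q.
              branch 2.1.1.1 (add (\lnot s \land s), q):
                × closes — contains both q and \lnot q.
              branch 2.1.1.2 (add \lnot (\lnot s \land s), \lnot q):
                \lnot (\lnot s \land s): β-rule — branch into \lnot \lnot s  //  \lnot s.
                  branch 2.1.1.2.1 (add \lnot \lnot s):
                    × closes — contains both s and \lnot s.
                  branch 2.1.1.2.2 (add \lnot s):
                    ○ open, literals {p=F, q=F, r=T, s=F}.
          branch 2.1.2 (add \lnot s):
            ((\lnot s \land s) \leftrightarrow q): β-rule — branch into (\lnot s \land s), q  //  \lnot (\lnot s \land s), \lnot q.
              branch 2.1.2.1 (add (\lnot s \land s), q):
                × closes — contains both q and \lnot q.
              branch 2.1.2.2 (add \lnot (\lnot s \land s), \lnot q):
                \lnot (\lnot s \land s): β-rule — branch into \lnot \lnot s  //  \lnot s.
                  branch 2.1.2.2.1 (add \lnot \lnot s):
                    × closes — contains both s and \lnot s.
                  branch 2.1.2.2.2 (add \lnot s):
                    ○ open, literals {p=F, q=F, r=T, s=F}.
      branch 2.2 (add (\lnot q \lor t)):
        \lnot (q \land s): β-rule — branch into \lnot q  //  \lnot s.
          branch 2.2.1 (add \lnot q):
            ((\lnot s \land s) \leftrightarrow q): β-rule — branch into (\lnot s \land s), q  //  \lnot (\lnot s \land s), \lnot q.
              branch 2.2.1.1 (add (\lnot s \land s), q):
                × closes — contains both q and \lnot q.
              branch 2.2.1.2 (add \lnot (\lnot s \land s), \lnot q):
                (\lnot q \lor t): β-rule — branch into \lnot q  //  t.
                  branch 2.2.1.2.1 (add \lnot q):
                    \lnot (\lnot s \land s): β-rule — branch into \lnot \lnot s  //  \lnot s.
                      branch 2.2.1.2.1.1 (add \lnot \lnot s):
                        × closes — contains both s and \lnot s.
                      branch 2.2.1.2.1.2 (add \lnot s):
                        ○ open, literals {p=F, q=F, r=T, s=F}.
                  branch 2.2.1.2.2 (add t):
                    \lnot (\lnot s \land s): β-rule — branch into \lnot \lnot s  //  \lnot s.
                      branch 2.2.1.2.2.1 (add \lnot \lnot s):
                        × closes — contains both s and \lnot s.
                      branch 2.2.1.2.2.2 (add \lnot s):
                        ○ open, literals {p=F, q=F, r=T, s=F, t=T}.
          branch 2.2.2 (add \lnot s):
            ((\lnot s \land s) \leftrightarrow q): β-rule — branch into (\lnot s \land s), q  //  \lnot (\lnot s \land s), \lnot q.
              branch 2.2.2.1 (add (\lnot s \land s), q):
                (\lnot s \land s): α-rule — add \lnot s, s.
                × closes — contains both s and \lnot s.
              branch 2.2.2.2 (add \lnot (\lnot s \land s), \lnot q):
                (\lnot q \lor t): β-rule — branch into \lnot q  //  t.
                  branch 2.2.2.2.1 (add \lnot q):
                    \lnot (\lnot s \land s): β-rule — branch into \lnot \lnot s  //  \lnot s.
                      branch 2.2.2.2.1.1 (add \lnot \lnot s):
                        × closes — contains both s and \lnot s.
                      branch 2.2.2.2.1.2 (add \lnot s):
                        ○ open, literals {p=F, q=F, r=T, s=F}.
                  branch 2.2.2.2.2 (add t):
                    \lnot (\lnot s \land s): β-rule — branch into \lnot \lnot s  //  \lnot s.
                      branch 2.2.2.2.2.1 (add \lnot \lnot s):
                        × closes — contains both s and \lnot s.
                      branch 2.2.2.2.2.2 (add \lnot s):
                        ○ open, literals {p=F, q=F, r=T, s=F, t=T}.
10 branches closed, 12 open.
An open branch gives a countermodel: p=F, q=F, r=T, s=F (unmentioned atoms arbitrary); under it the original formula is false.

Not valid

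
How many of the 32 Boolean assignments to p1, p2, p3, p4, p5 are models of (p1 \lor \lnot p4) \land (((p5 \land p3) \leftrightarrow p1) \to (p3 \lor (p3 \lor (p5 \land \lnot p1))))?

Initial set: {((p1 \lor \lnot p4) \land (((p5 \land p3) \leftrightarrow p1) \to (p3 \lor (p3 \lor (p5 \land \lnot p1)))))}.
((p1 \lor \lnot p4) \land (((p5 \land p3) \leftrightarrow p1) \to (p3 \lor (p3 \lor (p5 \land \lnot p1))))): α-rule — add (p1 \lor \lnot p4), (((p5 \land p3) \leftrightarrow p1) \to (p3 \lor (p3 \lor (p5 \land \lnot p1)))).
(p1 \lor \lnot p4): β-rule — branch into p1  //  \lnot p4.
  branch 1 (add p1):
    (((p5 \land p3) \leftrightarrow p1) \to (p3 \lor (p3 \lor (p5 \land \lnot p1)))): β-rule — branch into \lnot ((p5 \land p3) \leftrightarrow p1)  //  (p3 \lor (p3 \lor (p5 \land \lnot p1))).
      branch 1.1 (add \lnot ((p5 \land p3) \leftrightarrow p1)):
        \lnot ((p5 \land p3) \leftrightarrow p1): β-rule — branch into (p5 \land p3), \lnot p1  //  \lnot (p5 \land p3), p1.
          branch 1.1.1 (add (p5 \land p3), \lnot p1):
            × closes — contains both p1 and \lnot p1.
          branch 1.1.2 (add \lnot (p5 \land p3), p1):
            \lnot (p5 \land p3): β-rule — branch into \lnot p5  //  \lnot p3.
              branch 1.1.2.1 (add \lnot p5):
                ○ open, literals {p1=T, p5=F}.
              branch 1.1.2.2 (add \lnot p3):
                ○ open, literals {p1=T, p3=F}.
      branch 1.2 (add (p3 \lor (p3 \lor (p5 \land \lnot p1)))):
        (p3 \lor (p3 \lor (p5 \land \lnot p1))): β-rule — branch into p3  //  (p3 \lor (p5 \land \lnot p1)).
          branch 1.2.1 (add p3):
            ○ open, literals {p1=T, p3=T}.
          branch 1.2.2 (add (p3 \lor (p5 \land \lnot p1))):
            (p3 \lor (p5 \land \lnot p1)): β-rule — branch into p3  //  (p5 \land \lnot p1).
              branch 1.2.2.1 (add p3):
                ○ open, literals {p1=T, p3=T}.
              branch 1.2.2.2 (add (p5 \land \lnot p1)):
                (p5 \land \lnot p1): α-rule — add p5, \lnot p1.
                × closes — contains both p1 and \lnot p1.
  branch 2 (add \lnot p4):
    (((p5 \land p3) \leftrightarrow p1) \to (p3 \lor (p3 \lor (p5 \land \lnot p1)))): β-rule — branch into \lnot ((p5 \land p3) \leftrightarrow p1)  //  (p3 \lor (p3 \lor (p5 \land \lnot p1))).
      branch 2.1 (add \lnot ((p5 \land p3) \leftrightarrow p1)):
        \lnot ((p5 \land p3) \leftrightarrow p1): β-rule — branch into (p5 \land p3), \lnot p1  //  \lnot (p5 \land p3), p1.
          branch 2.1.1 (add (p5 \land p3), \lnot p1):
            (p5 \land p3): α-rule — add p5, p3.
            ○ open, literals {p1=F, p3=T, p4=F, p5=T}.
          branch 2.1.2 (add \lnot (p5 \land p3), p1):
            \lnot (p5 \land p3): β-rule — branch into \lnot p5  //  \lnot p3.
              branch 2.1.2.1 (add \lnot p5):
                ○ open, literals {p1=T, p4=F, p5=F}.
              branch 2.1.2.2 (add \lnot p3):
                ○ open, literals {p1=T, p3=F, p4=F}.
      branch 2.2 (add (p3 \lor (p3 \lor (p5 \land \lnot p1)))):
        (p3 \lor (p3 \lor (p5 \land \lnot p1))): β-rule — branch into p3  //  (p3 \lor (p5 \land \lnot p1)).
          branch 2.2.1 (add p3):
            ○ open, literals {p3=T, p4=F}.
          branch 2.2.2 (add (p3 \lor (p5 \land \lnot p1))):
            (p3 \lor (p5 \land \lnot p1)): β-rule — branch into p3  //  (p5 \land \lnot p1).
              branch 2.2.2.1 (add p3):
                ○ open, literals {p3=T, p4=F}.
              branch 2.2.2.2 (add (p5 \land \lnot p1)):
                (p5 \land \lnot p1): α-rule — add p5, \lnot p1.
                ○ open, literals {p1=F, p4=F, p5=T}.
2 branches closed, 10 open.
Each open branch fixes some atoms; the unmentioned ones are free. Counting distinct full assignments: branch {p1=T, p5=F} (p2, p3, p4) contributes 8 new; branch {p1=T, p3=F} (p2, p4, p5) contributes 4 new; branch {p1=T, p3=T} (p2, p4, p5) contributes 4 new; branch {p1=T, p3=T} (p2, p4, p5) contributes 0 new; branch {p1=F, p3=T, p4=F, p5=T} (p2) contributes 2 new; branch {p1=T, p4=F, p5=F} (p2, p3) contributes 0 new; branch {p1=T, p3=F, p4=F} (p2, p5) contributes 0 new; branch {p3=T, p4=F} (p1, p2, p5) contributes 2 new; branch {p3=T, p4=F} (p1, p2, p5) contributes 0 new; branch {p1=F, p4=F, p5=T} (p2, p3) contributes 2 new. Total: 22.

22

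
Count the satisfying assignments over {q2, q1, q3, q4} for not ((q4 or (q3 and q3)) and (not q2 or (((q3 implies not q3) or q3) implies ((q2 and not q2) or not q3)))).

Initial set: {not ((q4 or (q3 and q3)) and (not q2 or (((q3 implies not q3) or q3) implies ((q2 and not q2) or not q3))))}.
not ((q4 or (q3 and q3)) and (not q2 or (((q3 implies not q3) or q3) implies ((q2 and not q2) or not q3)))): β-rule — branch into not (q4 or (q3 and q3))  //  not (not q2 or (((q3 implies not q3) or q3) implies ((q2 and not q2) or not q3))).
  branch 1 (add not (q4 or (q3 and q3))):
    not (q4 or (q3 and q3)): α-rule — add not q4, not (q3 and q3).
    not (q3 and q3): β-rule — branch into not q3  //  not q3.
      branch 1.1 (add not q3):
        ○ open, literals {q3=false, q4=false}.
      branch 1.2 (add not q3):
        ○ open, literals {q3=false, q4=false}.
  branch 2 (add not (not q2 or (((q3 implies not q3) or q3) implies ((q2 and not q2) or not q3)))):
    not (not q2 or (((q3 implies not q3) or q3) implies ((q2 and not q2) or not q3))): α-rule — add not not q2, not (((q3 implies not q3) or q3) implies ((q2 and not q2) or not q3)).
    not (((q3 implies not q3) or q3) implies ((q2 and not q2) or not q3)): α-rule — add ((q3 implies not q3) or q3), not ((q2 and not q2) or not q3).
    not ((q2 and not q2) or not q3): α-rule — add not (q2 and not q2), not not q3.
    ((q3 implies not q3) or q3): β-rule — branch into (q3 implies not q3)  //  q3.
      branch 2.1 (add (q3 implies not q3)):
        not (q2 and not q2): β-rule — branch into not q2  //  not not q2.
          branch 2.1.1 (add not q2):
            × closes — contains both q2 and not q2.
          branch 2.1.2 (add not not q2):
            (q3 implies not q3): β-rule — branch into not q3  //  not q3.
              branch 2.1.2.1 (add not q3):
                × closes — contains both q3 and not q3.
              branch 2.1.2.2 (add not q3):
                × closes — contains both q3 and not q3.
      branch 2.2 (add q3):
        not (q2 and not q2): β-rule — branch into not q2  //  not not q2.
          branch 2.2.1 (add not q2):
            × closes — contains both q2 and not q2.
          branch 2.2.2 (add not not q2):
            ○ open, literals {q2=true, q3=true}.
4 branches closed, 3 open.
Each open branch fixes some atoms; the unmentioned ones are free. Counting distinct full assignments: branch {q3=false, q4=false} (q2, q1) contributes 4 new; branch {q3=false, q4=false} (q2, q1) contributes 0 new; branch {q2=true, q3=true} (q1, q4) contributes 4 new. Total: 8.

8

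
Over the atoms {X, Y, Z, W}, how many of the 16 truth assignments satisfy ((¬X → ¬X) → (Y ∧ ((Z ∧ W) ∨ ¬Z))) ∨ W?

10

Initial set: {T (((¬X → ¬X) → (Y ∧ ((Z ∧ W) ∨ ¬Z))) ∨ W)}.
T (((¬X → ¬X) → (Y ∧ ((Z ∧ W) ∨ ¬Z))) ∨ W): β-rule — branch into T ((¬X → ¬X) → (Y ∧ ((Z ∧ W) ∨ ¬Z)))  //  T W.
  branch 1 (add T ((¬X → ¬X) → (Y ∧ ((Z ∧ W) ∨ ¬Z)))):
    T ((¬X → ¬X) → (Y ∧ ((Z ∧ W) ∨ ¬Z))): β-rule — branch into F (¬X → ¬X)  //  T (Y ∧ ((Z ∧ W) ∨ ¬Z)).
      branch 1.1 (add F (¬X → ¬X)):
        F (¬X → ¬X): α-rule — add T ¬X, F ¬X.
        × closes — contains both X and ¬X.
      branch 1.2 (add T (Y ∧ ((Z ∧ W) ∨ ¬Z))):
        T (Y ∧ ((Z ∧ W) ∨ ¬Z)): α-rule — add T Y, T ((Z ∧ W) ∨ ¬Z).
        T ((Z ∧ W) ∨ ¬Z): β-rule — branch into T (Z ∧ W)  //  T ¬Z.
          branch 1.2.1 (add T (Z ∧ W)):
            T (Z ∧ W): α-rule — add T Z, T W.
            ○ open, literals {W=1, Y=1, Z=1}.
          branch 1.2.2 (add T ¬Z):
            ○ open, literals {Y=1, Z=0}.
  branch 2 (add T W):
    ○ open, literals {W=1}.
1 branch closed, 3 open.
Each open branch fixes some atoms; the unmentioned ones are free. Counting distinct full assignments: branch {W=1, Y=1, Z=1} (X) contributes 2 new; branch {Y=1, Z=0} (X, W) contributes 4 new; branch {W=1} (X, Y, Z) contributes 4 new. Total: 10.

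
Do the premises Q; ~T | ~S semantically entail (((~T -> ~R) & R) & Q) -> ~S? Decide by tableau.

Yes

Initial set: {Q; (~T | ~S); ~((((~T -> ~R) & R) & Q) -> ~S)}.
~((((~T -> ~R) & R) & Q) -> ~S): α-rule — add (((~T -> ~R) & R) & Q), ~~S.
(((~T -> ~R) & R) & Q): α-rule — add ((~T -> ~R) & R), Q.
((~T -> ~R) & R): α-rule — add (~T -> ~R), R.
(~T | ~S): β-rule — branch into ~T  //  ~S.
  branch 1 (add ~T):
    (~T -> ~R): β-rule — branch into ~~T  //  ~R.
      branch 1.1 (add ~~T):
        × closes — contains both T and ~T.
      branch 1.2 (add ~R):
        × closes — contains both R and ~R.
  branch 2 (add ~S):
    × closes — contains both S and ~S.
All 3 branches close.
Every branch closed, so the premises entail the conclusion.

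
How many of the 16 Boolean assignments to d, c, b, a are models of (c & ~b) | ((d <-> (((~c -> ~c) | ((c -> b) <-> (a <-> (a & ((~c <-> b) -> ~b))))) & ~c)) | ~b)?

12

Initial set: {((c & ~b) | ((d <-> (((~c -> ~c) | ((c -> b) <-> (a <-> (a & ((~c <-> b) -> ~b))))) & ~c)) | ~b))}.
((c & ~b) | ((d <-> (((~c -> ~c) | ((c -> b) <-> (a <-> (a & ((~c <-> b) -> ~b))))) & ~c)) | ~b)): β-rule — branch into (c & ~b)  //  ((d <-> (((~c -> ~c) | ((c -> b) <-> (a <-> (a & ((~c <-> b) -> ~b))))) & ~c)) | ~b).
  branch 1 (add (c & ~b)):
    (c & ~b): α-rule — add c, ~b.
    ○ open, literals {b=F, c=T}.
  branch 2 (add ((d <-> (((~c -> ~c) | ((c -> b) <-> (a <-> (a & ((~c <-> b) -> ~b))))) & ~c)) | ~b)):
    ((d <-> (((~c -> ~c) | ((c -> b) <-> (a <-> (a & ((~c <-> b) -> ~b))))) & ~c)) | ~b): β-rule — branch into (d <-> (((~c -> ~c) | ((c -> b) <-> (a <-> (a & ((~c <-> b) -> ~b))))) & ~c))  //  ~b.
      branch 2.1 (add (d <-> (((~c -> ~c) | ((c -> b) <-> (a <-> (a & ((~c <-> b) -> ~b))))) & ~c))):
        (d <-> (((~c -> ~c) | ((c -> b) <-> (a <-> (a & ((~c <-> b) -> ~b))))) & ~c)): β-rule — branch into d, (((~c -> ~c) | ((c -> b) <-> (a <-> (a & ((~c <-> b) -> ~b))))) & ~c)  //  ~d, ~(((~c -> ~c) | ((c -> b) <-> (a <-> (a & ((~c <-> b) -> ~b))))) & ~c).
          branch 2.1.1 (add d, (((~c -> ~c) | ((c -> b) <-> (a <-> (a & ((~c <-> b) -> ~b))))) & ~c)):
            (((~c -> ~c) | ((c -> b) <-> (a <-> (a & ((~c <-> b) -> ~b))))) & ~c): α-rule — add ((~c -> ~c) | ((c -> b) <-> (a <-> (a & ((~c <-> b) -> ~b))))), ~c.
            ((~c -> ~c) | ((c -> b) <-> (a <-> (a & ((~c <-> b) -> ~b))))): β-rule — branch into (~c -> ~c)  //  ((c -> b) <-> (a <-> (a & ((~c <-> b) -> ~b)))).
              branch 2.1.1.1 (add (~c -> ~c)):
                (~c -> ~c): β-rule — branch into ~~c  //  ~c.
                  branch 2.1.1.1.1 (add ~~c):
                    × closes — contains both c and ~c.
                  branch 2.1.1.1.2 (add ~c):
                    ○ open, literals {c=F, d=T}.
              branch 2.1.1.2 (add ((c -> b) <-> (a <-> (a & ((~c <-> b) -> ~b))))):
                ((c -> b) <-> (a <-> (a & ((~c <-> b) -> ~b)))): β-rule — branch into (c -> b), (a <-> (a & ((~c <-> b) -> ~b)))  //  ~(c -> b), ~(a <-> (a & ((~c <-> b) -> ~b))).
                  branch 2.1.1.2.1 (add (c -> b), (a <-> (a & ((~c <-> b) -> ~b)))):
                    (c -> b): β-rule — branch into ~c  //  b.
                      branch 2.1.1.2.1.1 (add ~c):
                        (a <-> (a & ((~c <-> b) -> ~b))): β-rule — branch into a, (a & ((~c <-> b) -> ~b))  //  ~a, ~(a & ((~c <-> b) -> ~b)).
                          branch 2.1.1.2.1.1.1 (add a, (a & ((~c <-> b) -> ~b))):
                            (a & ((~c <-> b) -> ~b)): α-rule — add a, ((~c <-> b) -> ~b).
                            ((~c <-> b) -> ~b): β-rule — branch into ~(~c <-> b)  //  ~b.
                              branch 2.1.1.2.1.1.1.1 (add ~(~c <-> b)):
                                ~(~c <-> b): β-rule — branch into ~c, ~b  //  ~~c, b.
                                  branch 2.1.1.2.1.1.1.1.1 (add ~c, ~b):
                                    ○ open, literals {a=T, b=F, c=F, d=T}.
                                  branch 2.1.1.2.1.1.1.1.2 (add ~~c, b):
                                    × closes — contains both c and ~c.
                              branch 2.1.1.2.1.1.1.2 (add ~b):
                                ○ open, literals {a=T, b=F, c=F, d=T}.
                          branch 2.1.1.2.1.1.2 (add ~a, ~(a & ((~c <-> b) -> ~b))):
                            ~(a & ((~c <-> b) -> ~b)): β-rule — branch into ~a  //  ~((~c <-> b) -> ~b).
                              branch 2.1.1.2.1.1.2.1 (add ~a):
                                ○ open, literals {a=F, c=F, d=T}.
                              branch 2.1.1.2.1.1.2.2 (add ~((~c <-> b) -> ~b)):
                                ~((~c <-> b) -> ~b): α-rule — add (~c <-> b), ~~b.
                                (~c <-> b): β-rule — branch into ~c, b  //  ~~c, ~b.
                                  branch 2.1.1.2.1.1.2.2.1 (add ~c, b):
                                    ○ open, literals {a=F, b=T, c=F, d=T}.
                                  branch 2.1.1.2.1.1.2.2.2 (add ~~c, ~b):
                                    × closes — contains both c and ~c.
                      branch 2.1.1.2.1.2 (add b):
                        (a <-> (a & ((~c <-> b) -> ~b))): β-rule — branch into a, (a & ((~c <-> b) -> ~b))  //  ~a, ~(a & ((~c <-> b) -> ~b)).
                          branch 2.1.1.2.1.2.1 (add a, (a & ((~c <-> b) -> ~b))):
                            (a & ((~c <-> b) -> ~b)): α-rule — add a, ((~c <-> b) -> ~b).
                            ((~c <-> b) -> ~b): β-rule — branch into ~(~c <-> b)  //  ~b.
                              branch 2.1.1.2.1.2.1.1 (add ~(~c <-> b)):
                                ~(~c <-> b): β-rule — branch into ~c, ~b  //  ~~c, b.
                                  branch 2.1.1.2.1.2.1.1.1 (add ~c, ~b):
                                    × closes — contains both b and ~b.
                                  branch 2.1.1.2.1.2.1.1.2 (add ~~c, b):
                                    × closes — contains both c and ~c.
                              branch 2.1.1.2.1.2.1.2 (add ~b):
                                × closes — contains both b and ~b.
                          branch 2.1.1.2.1.2.2 (add ~a, ~(a & ((~c <-> b) -> ~b))):
                            ~(a & ((~c <-> b) -> ~b)): β-rule — branch into ~a  //  ~((~c <-> b) -> ~b).
                              branch 2.1.1.2.1.2.2.1 (add ~a):
                                ○ open, literals {a=F, b=T, c=F, d=T}.
                              branch 2.1.1.2.1.2.2.2 (add ~((~c <-> b) -> ~b)):
                                ~((~c <-> b) -> ~b): α-rule — add (~c <-> b), ~~b.
                                (~c <-> b): β-rule — branch into ~c, b  //  ~~c, ~b.
                                  branch 2.1.1.2.1.2.2.2.1 (add ~c, b):
                                    ○ open, literals {a=F, b=T, c=F, d=T}.
                                  branch 2.1.1.2.1.2.2.2.2 (add ~~c, ~b):
                                    × closes — contains both c and ~c.
                  branch 2.1.1.2.2 (add ~(c -> b), ~(a <-> (a & ((~c <-> b) -> ~b)))):
                    ~(c -> b): α-rule — add c, ~b.
                    × closes — contains both c and ~c.
          branch 2.1.2 (add ~d, ~(((~c -> ~c) | ((c -> b) <-> (a <-> (a & ((~c <-> b) -> ~b))))) & ~c)):
            ~(((~c -> ~c) | ((c -> b) <-> (a <-> (a & ((~c <-> b) -> ~b))))) & ~c): β-rule — branch into ~((~c -> ~c) | ((c -> b) <-> (a <-> (a & ((~c <-> b) -> ~b)))))  //  ~~c.
              branch 2.1.2.1 (add ~((~c -> ~c) | ((c -> b) <-> (a <-> (a & ((~c <-> b) -> ~b)))))):
                ~((~c -> ~c) | ((c -> b) <-> (a <-> (a & ((~c <-> b) -> ~b))))): α-rule — add ~(~c -> ~c), ~((c -> b) <-> (a <-> (a & ((~c <-> b) -> ~b)))).
                ~(~c -> ~c): α-rule — add ~c, ~~c.
                × closes — contains both c and ~c.
              branch 2.1.2.2 (add ~~c):
                ○ open, literals {c=T, d=F}.
      branch 2.2 (add ~b):
        ○ open, literals {b=F}.
9 branches closed, 10 open.
Each open branch fixes some atoms; the unmentioned ones are free. Counting distinct full assignments: branch {b=F, c=T} (d, a) contributes 4 new; branch {c=F, d=T} (b, a) contributes 4 new; branch {a=T, b=F, c=F, d=T} (none free) contributes 0 new; branch {a=T, b=F, c=F, d=T} (none free) contributes 0 new; branch {a=F, c=F, d=T} (b) contributes 0 new; branch {a=F, b=T, c=F, d=T} (none free) contributes 0 new; branch {a=F, b=T, c=F, d=T} (none free) contributes 0 new; branch {a=F, b=T, c=F, d=T} (none free) contributes 0 new; branch {c=T, d=F} (b, a) contributes 2 new; branch {b=F} (d, c, a) contributes 2 new. Total: 12.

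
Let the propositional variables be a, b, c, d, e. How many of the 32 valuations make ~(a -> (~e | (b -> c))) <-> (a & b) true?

Initial set: {T (~(a -> (~e | (b -> c))) <-> (a & b))}.
T (~(a -> (~e | (b -> c))) <-> (a & b)): β-rule — branch into T ~(a -> (~e | (b -> c))), T (a & b)  //  F ~(a -> (~e | (b -> c))), F (a & b).
  branch 1 (add T ~(a -> (~e | (b -> c))), T (a & b)):
    T ~(a -> (~e | (b -> c))): α-rule — add T a, F (~e | (b -> c)).
    T (a & b): α-rule — add T a, T b.
    F (~e | (b -> c)): α-rule — add F ~e, F (b -> c).
    F (b -> c): α-rule — add T b, F c.
    ○ open, literals {a=1, b=1, c=0, e=1}.
  branch 2 (add F ~(a -> (~e | (b -> c))), F (a & b)):
    F ~(a -> (~e | (b -> c))): β-rule — branch into F a  //  T (~e | (b -> c)).
      branch 2.1 (add F a):
        F (a & b): β-rule — branch into F a  //  F b.
          branch 2.1.1 (add F a):
            ○ open, literals {a=0}.
          branch 2.1.2 (add F b):
            ○ open, literals {a=0, b=0}.
      branch 2.2 (add T (~e | (b -> c))):
        F (a & b): β-rule — branch into F a  //  F b.
          branch 2.2.1 (add F a):
            T (~e | (b -> c)): β-rule — branch into T ~e  //  T (b -> c).
              branch 2.2.1.1 (add T ~e):
                ○ open, literals {a=0, e=0}.
              branch 2.2.1.2 (add T (b -> c)):
                T (b -> c): β-rule — branch into F b  //  T c.
                  branch 2.2.1.2.1 (add F b):
                    ○ open, literals {a=0, b=0}.
                  branch 2.2.1.2.2 (add T c):
                    ○ open, literals {a=0, c=1}.
          branch 2.2.2 (add F b):
            T (~e | (b -> c)): β-rule — branch into T ~e  //  T (b -> c).
              branch 2.2.2.1 (add T ~e):
                ○ open, literals {b=0, e=0}.
              branch 2.2.2.2 (add T (b -> c)):
                T (b -> c): β-rule — branch into F b  //  T c.
                  branch 2.2.2.2.1 (add F b):
                    ○ open, literals {b=0}.
                  branch 2.2.2.2.2 (add T c):
                    ○ open, literals {b=0, c=1}.
0 branches closed, 9 open.
Each open branch fixes some atoms; the unmentioned ones are free. Counting distinct full assignments: branch {a=1, b=1, c=0, e=1} (d) contributes 2 new; branch {a=0} (b, c, d, e) contributes 16 new; branch {a=0, b=0} (c, d, e) contributes 0 new; branch {a=0, e=0} (b, c, d) contributes 0 new; branch {a=0, b=0} (c, d, e) contributes 0 new; branch {a=0, c=1} (b, d, e) contributes 0 new; branch {b=0, e=0} (a, c, d) contributes 4 new; branch {b=0} (a, c, d, e) contributes 4 new; branch {b=0, c=1} (a, d, e) contributes 0 new. Total: 26.

26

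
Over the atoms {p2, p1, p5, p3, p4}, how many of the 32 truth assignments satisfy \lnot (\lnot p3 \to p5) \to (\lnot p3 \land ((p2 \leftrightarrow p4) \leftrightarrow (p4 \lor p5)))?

Initial set: {(\lnot (\lnot p3 \to p5) \to (\lnot p3 \land ((p2 \leftrightarrow p4) \leftrightarrow (p4 \lor p5))))}.
(\lnot (\lnot p3 \to p5) \to (\lnot p3 \land ((p2 \leftrightarrow p4) \leftrightarrow (p4 \lor p5)))): β-rule — branch into \lnot \lnot (\lnot p3 \to p5)  //  (\lnot p3 \land ((p2 \leftrightarrow p4) \leftrightarrow (p4 \lor p5))).
  branch 1 (add \lnot \lnot (\lnot p3 \to p5)):
    \lnot \lnot (\lnot p3 \to p5): β-rule — branch into \lnot \lnot p3  //  p5.
      branch 1.1 (add \lnot \lnot p3):
        ○ open, literals {p3=true}.
      branch 1.2 (add p5):
        ○ open, literals {p5=true}.
  branch 2 (add (\lnot p3 \land ((p2 \leftrightarrow p4) \leftrightarrow (p4 \lor p5)))):
    (\lnot p3 \land ((p2 \leftrightarrow p4) \leftrightarrow (p4 \lor p5))): α-rule — add \lnot p3, ((p2 \leftrightarrow p4) \leftrightarrow (p4 \lor p5)).
    ((p2 \leftrightarrow p4) \leftrightarrow (p4 \lor p5)): β-rule — branch into (p2 \leftrightarrow p4), (p4 \lor p5)  //  \lnot (p2 \leftrightarrow p4), \lnot (p4 \lor p5).
      branch 2.1 (add (p2 \leftrightarrow p4), (p4 \lor p5)):
        (p2 \leftrightarrow p4): β-rule — branch into p2, p4  //  \lnot p2, \lnot p4.
          branch 2.1.1 (add p2, p4):
            (p4 \lor p5): β-rule — branch into p4  //  p5.
              branch 2.1.1.1 (add p4):
                ○ open, literals {p2=true, p3=false, p4=true}.
              branch 2.1.1.2 (add p5):
                ○ open, literals {p2=true, p3=false, p4=true, p5=true}.
          branch 2.1.2 (add \lnot p2, \lnot p4):
            (p4 \lor p5): β-rule — branch into p4  //  p5.
              branch 2.1.2.1 (add p4):
                × closes — contains both p4 and \lnot p4.
              branch 2.1.2.2 (add p5):
                ○ open, literals {p2=false, p3=false, p4=false, p5=true}.
      branch 2.2 (add \lnot (p2 \leftrightarrow p4), \lnot (p4 \lor p5)):
        \lnot (p4 \lor p5): α-rule — add \lnot p4, \lnot p5.
        \lnot (p2 \leftrightarrow p4): β-rule — branch into p2, \lnot p4  //  \lnot p2, p4.
          branch 2.2.1 (add p2, \lnot p4):
            ○ open, literals {p2=true, p3=false, p4=false, p5=false}.
          branch 2.2.2 (add \lnot p2, p4):
            × closes — contains both p4 and \lnot p4.
2 branches closed, 6 open.
Each open branch fixes some atoms; the unmentioned ones are free. Counting distinct full assignments: branch {p3=true} (p2, p1, p5, p4) contributes 16 new; branch {p5=true} (p2, p1, p3, p4) contributes 8 new; branch {p2=true, p3=false, p4=true} (p1, p5) contributes 2 new; branch {p2=true, p3=false, p4=true, p5=true} (p1) contributes 0 new; branch {p2=false, p3=false, p4=false, p5=true} (p1) contributes 0 new; branch {p2=true, p3=false, p4=false, p5=false} (p1) contributes 2 new. Total: 28.

28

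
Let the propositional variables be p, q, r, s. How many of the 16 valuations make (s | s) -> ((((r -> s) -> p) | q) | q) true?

14

Initial set: {((s | s) -> ((((r -> s) -> p) | q) | q))}.
((s | s) -> ((((r -> s) -> p) | q) | q)): β-rule — branch into ~(s | s)  //  ((((r -> s) -> p) | q) | q).
  branch 1 (add ~(s | s)):
    ~(s | s): α-rule — add ~s, ~s.
    ○ open, literals {s=F}.
  branch 2 (add ((((r -> s) -> p) | q) | q)):
    ((((r -> s) -> p) | q) | q): β-rule — branch into (((r -> s) -> p) | q)  //  q.
      branch 2.1 (add (((r -> s) -> p) | q)):
        (((r -> s) -> p) | q): β-rule — branch into ((r -> s) -> p)  //  q.
          branch 2.1.1 (add ((r -> s) -> p)):
            ((r -> s) -> p): β-rule — branch into ~(r -> s)  //  p.
              branch 2.1.1.1 (add ~(r -> s)):
                ~(r -> s): α-rule — add r, ~s.
                ○ open, literals {r=T, s=F}.
              branch 2.1.1.2 (add p):
                ○ open, literals {p=T}.
          branch 2.1.2 (add q):
            ○ open, literals {q=T}.
      branch 2.2 (add q):
        ○ open, literals {q=T}.
0 branches closed, 5 open.
Each open branch fixes some atoms; the unmentioned ones are free. Counting distinct full assignments: branch {s=F} (p, q, r) contributes 8 new; branch {r=T, s=F} (p, q) contributes 0 new; branch {p=T} (q, r, s) contributes 4 new; branch {q=T} (p, r, s) contributes 2 new; branch {q=T} (p, r, s) contributes 0 new. Total: 14.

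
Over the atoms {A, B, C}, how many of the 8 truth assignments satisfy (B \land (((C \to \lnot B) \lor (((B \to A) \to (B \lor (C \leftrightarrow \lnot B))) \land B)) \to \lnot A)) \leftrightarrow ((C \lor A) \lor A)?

2

Initial set: {T ((B \land (((C \to \lnot B) \lor (((B \to A) \to (B \lor (C \leftrightarrow \lnot B))) \land B)) \to \lnot A)) \leftrightarrow ((C \lor A) \lor A))}.
T ((B \land (((C \to \lnot B) \lor (((B \to A) \to (B \lor (C \leftrightarrow \lnot B))) \land B)) \to \lnot A)) \leftrightarrow ((C \lor A) \lor A)): β-rule — branch into T (B \land (((C \to \lnot B) \lor (((B \to A) \to (B \lor (C \leftrightarrow \lnot B))) \land B)) \to \lnot A)), T ((C \lor A) \lor A)  //  F (B \land (((C \to \lnot B) \lor (((B \to A) \to (B \lor (C \leftrightarrow \lnot B))) \land B)) \to \lnot A)), F ((C \lor A) \lor A).
  branch 1 (add T (B \land (((C \to \lnot B) \lor (((B \to A) \to (B \lor (C \leftrightarrow \lnot B))) \land B)) \to \lnot A)), T ((C \lor A) \lor A)):
    T (B \land (((C \to \lnot B) \lor (((B \to A) \to (B \lor (C \leftrightarrow \lnot B))) \land B)) \to \lnot A)): α-rule — add T B, T (((C \to \lnot B) \lor (((B \to A) \to (B \lor (C \leftrightarrow \lnot B))) \land B)) \to \lnot A).
    T ((C \lor A) \lor A): β-rule — branch into T (C \lor A)  //  T A.
      branch 1.1 (add T (C \lor A)):
        T (((C \to \lnot B) \lor (((B \to A) \to (B \lor (C \leftrightarrow \lnot B))) \land B)) \to \lnot A): β-rule — branch into F ((C \to \lnot B) \lor (((B \to A) \to (B \lor (C \leftrightarrow \lnot B))) \land B))  //  T \lnot A.
          branch 1.1.1 (add F ((C \to \lnot B) \lor (((B \to A) \to (B \lor (C \leftrightarrow \lnot B))) \land B))):
            F ((C \to \lnot B) \lor (((B \to A) \to (B \lor (C \leftrightarrow \lnot B))) \land B)): α-rule — add F (C \to \lnot B), F (((B \to A) \to (B \lor (C \leftrightarrow \lnot B))) \land B).
            F (C \to \lnot B): α-rule — add T C, F \lnot B.
            T (C \lor A): β-rule — branch into T C  //  T A.
              branch 1.1.1.1 (add T C):
                F (((B \to A) \to (B \lor (C \leftrightarrow \lnot B))) \land B): β-rule — branch into F ((B \to A) \to (B \lor (C \leftrightarrow \lnot B)))  //  F B.
                  branch 1.1.1.1.1 (add F ((B \to A) \to (B \lor (C \leftrightarrow \lnot B)))):
                    F ((B \to A) \to (B \lor (C \leftrightarrow \lnot B))): α-rule — add T (B \to A), F (B \lor (C \leftrightarrow \lnot B)).
                    F (B \lor (C \leftrightarrow \lnot B)): α-rule — add F B, F (C \leftrightarrow \lnot B).
                    × closes — contains both B and \lnot B.
                  branch 1.1.1.1.2 (add F B):
                    × closes — contains both B and \lnot B.
              branch 1.1.1.2 (add T A):
                F (((B \to A) \to (B \lor (C \leftrightarrow \lnot B))) \land B): β-rule — branch into F ((B \to A) \to (B \lor (C \leftrightarrow \lnot B)))  //  F B.
                  branch 1.1.1.2.1 (add F ((B \to A) \to (B \lor (C \leftrightarrow \lnot B)))):
                    F ((B \to A) \to (B \lor (C \leftrightarrow \lnot B))): α-rule — add T (B \to A), F (B \lor (C \leftrightarrow \lnot B)).
                    F (B \lor (C \leftrightarrow \lnot B)): α-rule — add F B, F (C \leftrightarrow \lnot B).
                    × closes — contains both B and \lnot B.
                  branch 1.1.1.2.2 (add F B):
                    × closes — contains both B and \lnot B.
          branch 1.1.2 (add T \lnot A):
            T (C \lor A): β-rule — branch into T C  //  T A.
              branch 1.1.2.1 (add T C):
                ○ open, literals {A=false, B=true, C=true}.
              branch 1.1.2.2 (add T A):
                × closes — contains both A and \lnot A.
      branch 1.2 (add T A):
        T (((C \to \lnot B) \lor (((B \to A) \to (B \lor (C \leftrightarrow \lnot B))) \land B)) \to \lnot A): β-rule — branch into F ((C \to \lnot B) \lor (((B \to A) \to (B \lor (C \leftrightarrow \lnot B))) \land B))  //  T \lnot A.
          branch 1.2.1 (add F ((C \to \lnot B) \lor (((B \to A) \to (B \lor (C \leftrightarrow \lnot B))) \land B))):
            F ((C \to \lnot B) \lor (((B \to A) \to (B \lor (C \leftrightarrow \lnot B))) \land B)): α-rule — add F (C \to \lnot B), F (((B \to A) \to (B \lor (C \leftrightarrow \lnot B))) \land B).
            F (C \to \lnot B): α-rule — add T C, F \lnot B.
            F (((B \to A) \to (B \lor (C \leftrightarrow \lnot B))) \land B): β-rule — branch into F ((B \to A) \to (B \lor (C \leftrightarrow \lnot B)))  //  F B.
              branch 1.2.1.1 (add F ((B \to A) \to (B \lor (C \leftrightarrow \lnot B)))):
                F ((B \to A) \to (B \lor (C \leftrightarrow \lnot B))): α-rule — add T (B \to A), F (B \lor (C \leftrightarrow \lnot B)).
                F (B \lor (C \leftrightarrow \lnot B)): α-rule — add F B, F (C \leftrightarrow \lnot B).
                × closes — contains both B and \lnot B.
              branch 1.2.1.2 (add F B):
                × closes — contains both B and \lnot B.
          branch 1.2.2 (add T \lnot A):
            × closes — contains both A and \lnot A.
  branch 2 (add F (B \land (((C \to \lnot B) \lor (((B \to A) \to (B \lor (C \leftrightarrow \lnot B))) \land B)) \to \lnot A)), F ((C \lor A) \lor A)):
    F ((C \lor A) \lor A): α-rule — add F (C \lor A), F A.
    F (C \lor A): α-rule — add F C, F A.
    F (B \land (((C \to \lnot B) \lor (((B \to A) \to (B \lor (C \leftrightarrow \lnot B))) \land B)) \to \lnot A)): β-rule — branch into F B  //  F (((C \to \lnot B) \lor (((B \to A) \to (B \lor (C \leftrightarrow \lnot B))) \land B)) \to \lnot A).
      branch 2.1 (add F B):
        ○ open, literals {A=false, B=false, C=false}.
      branch 2.2 (add F (((C \to \lnot B) \lor (((B \to A) \to (B \lor (C \leftrightarrow \lnot B))) \land B)) \to \lnot A)):
        F (((C \to \lnot B) \lor (((B \to A) \to (B \lor (C \leftrightarrow \lnot B))) \land B)) \to \lnot A): α-rule — add T ((C \to \lnot B) \lor (((B \to A) \to (B \lor (C \leftrightarrow \lnot B))) \land B)), F \lnot A.
        × closes — contains both A and \lnot A.
9 branches closed, 2 open.
Each open branch fixes some atoms; the unmentioned ones are free. Counting distinct full assignments: branch {A=false, B=true, C=true} (none free) contributes 1 new; branch {A=false, B=false, C=false} (none free) contributes 1 new. Total: 2.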